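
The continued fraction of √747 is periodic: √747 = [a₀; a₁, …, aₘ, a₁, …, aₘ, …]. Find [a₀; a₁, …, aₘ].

a₀ = ⌊√747⌋ = 27.
With m₀=0, d₀=1 and mₖ₊₁ = dₖaₖ − mₖ, dₖ₊₁ = (n − mₖ₊₁²)/dₖ, aₖ₊₁ = ⌊(a₀+mₖ₊₁)/dₖ₊₁⌋:
  k=1: m=27, d=18, a=3
  k=2: m=27, d=1, a=54
d=1 and a=2a₀=54 at k=2, so the next step gives (m, d) = (27, 18) again — its k=1 value — and the period has length 2.

[27; 3, 54]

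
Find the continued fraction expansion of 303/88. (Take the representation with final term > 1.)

[3; 2, 3, 1, 9]

303 = 3×88 + 39
88 = 2×39 + 10
39 = 3×10 + 9
10 = 1×9 + 1
9 = 9×1 + 0  (stop)
So 303/88 = [3; 2, 3, 1, 9].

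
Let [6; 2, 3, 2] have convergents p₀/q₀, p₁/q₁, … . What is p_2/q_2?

45/7

Using pₖ = aₖpₖ₋₁ + pₖ₋₂, qₖ = aₖqₖ₋₁ + qₖ₋₂ (with p₋₁=1, p₋₂=0, q₋₁=0, q₋₂=1):
  k=0: a=6, p=6, q=1
  k=1: a=2, p=13, q=2
  k=2: a=3, p=45, q=7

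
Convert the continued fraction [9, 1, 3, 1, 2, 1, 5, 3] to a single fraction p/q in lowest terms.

3387/346

Using pₖ = aₖpₖ₋₁ + pₖ₋₂ and qₖ = aₖqₖ₋₁ + qₖ₋₂:
  k=0: a=9, p=9, q=1
  k=1: a=1, p=10, q=1
  k=2: a=3, p=39, q=4
  k=3: a=1, p=49, q=5
  k=4: a=2, p=137, q=14
  k=5: a=1, p=186, q=19
  k=6: a=5, p=1067, q=109
  k=7: a=3, p=3387, q=346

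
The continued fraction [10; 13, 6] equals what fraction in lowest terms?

Fold from the inside: start with 6/1.
  13 + 1/6 = 79/6
  10 + 6/79 = 796/79

796/79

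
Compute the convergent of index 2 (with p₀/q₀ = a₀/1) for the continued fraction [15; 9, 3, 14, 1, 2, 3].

423/28

Using pₖ = aₖpₖ₋₁ + pₖ₋₂, qₖ = aₖqₖ₋₁ + qₖ₋₂ (with p₋₁=1, p₋₂=0, q₋₁=0, q₋₂=1):
  k=0: a=15, p=15, q=1
  k=1: a=9, p=136, q=9
  k=2: a=3, p=423, q=28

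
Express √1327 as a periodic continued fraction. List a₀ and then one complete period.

a₀ = ⌊√1327⌋ = 36.

[36; 2, 2, 1, 35, 1, 2, 2, 72]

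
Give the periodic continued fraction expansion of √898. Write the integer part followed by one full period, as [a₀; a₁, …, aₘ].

[29; 1, 28, 1, 58]

a₀ = ⌊√898⌋ = 29.
With m₀=0, d₀=1 and mₖ₊₁ = dₖaₖ − mₖ, dₖ₊₁ = (n − mₖ₊₁²)/dₖ, aₖ₊₁ = ⌊(a₀+mₖ₊₁)/dₖ₊₁⌋:
  k=1: m=29, d=57, a=1
  k=2: m=28, d=2, a=28
  k=3: m=28, d=57, a=1
  k=4: m=29, d=1, a=58
d=1 and a=2a₀=58 at k=4, so the next step gives (m, d) = (29, 57) again — its k=1 value — and the period has length 4.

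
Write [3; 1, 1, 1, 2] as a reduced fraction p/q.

29/8

Using pₖ = aₖpₖ₋₁ + pₖ₋₂ and qₖ = aₖqₖ₋₁ + qₖ₋₂:
  k=0: a=3, p=3, q=1
  k=1: a=1, p=4, q=1
  k=2: a=1, p=7, q=2
  k=3: a=1, p=11, q=3
  k=4: a=2, p=29, q=8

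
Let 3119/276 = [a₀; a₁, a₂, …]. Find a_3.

13

3119 = 11·276 + 83   →  a_0 = 11
276 = 3·83 + 27   →  a_1 = 3
83 = 3·27 + 2   →  a_2 = 3
27 = 13·2 + 1   →  a_3 = 13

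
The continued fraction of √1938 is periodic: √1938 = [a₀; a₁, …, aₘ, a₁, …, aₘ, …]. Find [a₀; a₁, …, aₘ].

a₀ = ⌊√1938⌋ = 44.
With m₀=0, d₀=1 and mₖ₊₁ = dₖaₖ − mₖ, dₖ₊₁ = (n − mₖ₊₁²)/dₖ, aₖ₊₁ = ⌊(a₀+mₖ₊₁)/dₖ₊₁⌋:
  k=1: m=44, d=2, a=44
  k=2: m=44, d=1, a=88
d=1 and a=2a₀=88 at k=2, so the next step gives (m, d) = (44, 2) again — its k=1 value — and the period has length 2.

[44; 44, 88]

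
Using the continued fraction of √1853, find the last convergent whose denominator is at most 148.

1851/43

√1853 = [43; 21, 1, 1, 21, 86, …] (period length 5).
Convergents:
  p_0/q_0 = 43/1
  p_1/q_1 = 904/21
  p_2/q_2 = 947/22
  p_3/q_3 = 1851/43
  p_4/q_4 = 39818/925
q_3 = 43 ≤ 148 < 925 = q_4, so the answer is 1851/43.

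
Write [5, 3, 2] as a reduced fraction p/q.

37/7

Fold from the inside: start with 2/1.
  3 + 1/2 = 7/2
  5 + 2/7 = 37/7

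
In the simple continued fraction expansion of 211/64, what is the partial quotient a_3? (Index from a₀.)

211 = 3·64 + 19   →  a_0 = 3
64 = 3·19 + 7   →  a_1 = 3
19 = 2·7 + 5   →  a_2 = 2
7 = 1·5 + 2   →  a_3 = 1

1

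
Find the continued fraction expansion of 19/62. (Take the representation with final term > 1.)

[0; 3, 3, 1, 4]

19 = 0×62 + 19
62 = 3×19 + 5
19 = 3×5 + 4
5 = 1×4 + 1
4 = 4×1 + 0  (stop)
So 19/62 = [0; 3, 3, 1, 4].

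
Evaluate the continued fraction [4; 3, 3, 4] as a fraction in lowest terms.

185/43

Fold from the inside: start with 4/1.
  3 + 1/4 = 13/4
  3 + 4/13 = 43/13
  4 + 13/43 = 185/43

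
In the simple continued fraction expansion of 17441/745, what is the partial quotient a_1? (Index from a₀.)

17441 = 23·745 + 306   →  a_0 = 23
745 = 2·306 + 133   →  a_1 = 2

2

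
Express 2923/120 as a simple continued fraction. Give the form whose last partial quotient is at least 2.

2923 = 24×120 + 43
120 = 2×43 + 34
43 = 1×34 + 9
34 = 3×9 + 7
9 = 1×7 + 2
7 = 3×2 + 1
2 = 2×1 + 0  (stop)
So 2923/120 = [24; 2, 1, 3, 1, 3, 2].

[24; 2, 1, 3, 1, 3, 2]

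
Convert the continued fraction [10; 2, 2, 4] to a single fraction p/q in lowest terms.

Using pₖ = aₖpₖ₋₁ + pₖ₋₂ and qₖ = aₖqₖ₋₁ + qₖ₋₂:
  k=0: a=10, p=10, q=1
  k=1: a=2, p=21, q=2
  k=2: a=2, p=52, q=5
  k=3: a=4, p=229, q=22

229/22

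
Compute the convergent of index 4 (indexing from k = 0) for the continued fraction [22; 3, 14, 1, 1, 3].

Using pₖ = aₖpₖ₋₁ + pₖ₋₂, qₖ = aₖqₖ₋₁ + qₖ₋₂ (with p₋₁=1, p₋₂=0, q₋₁=0, q₋₂=1):
  k=0: a=22, p=22, q=1
  k=1: a=3, p=67, q=3
  k=2: a=14, p=960, q=43
  k=3: a=1, p=1027, q=46
  k=4: a=1, p=1987, q=89

1987/89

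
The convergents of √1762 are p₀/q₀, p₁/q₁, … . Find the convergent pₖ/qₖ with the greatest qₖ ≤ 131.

1763/42

√1762 = [41; 1, 40, 1, 82, …] (period length 4).
Convergents:
  p_0/q_0 = 41/1
  p_1/q_1 = 42/1
  p_2/q_2 = 1721/41
  p_3/q_3 = 1763/42
  p_4/q_4 = 146287/3485
q_3 = 42 ≤ 131 < 3485 = q_4, so the answer is 1763/42.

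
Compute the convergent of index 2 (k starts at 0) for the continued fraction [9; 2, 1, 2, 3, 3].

28/3

Using pₖ = aₖpₖ₋₁ + pₖ₋₂, qₖ = aₖqₖ₋₁ + qₖ₋₂ (with p₋₁=1, p₋₂=0, q₋₁=0, q₋₂=1):
  k=0: a=9, p=9, q=1
  k=1: a=2, p=19, q=2
  k=2: a=1, p=28, q=3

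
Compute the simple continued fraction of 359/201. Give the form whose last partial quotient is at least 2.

[1; 1, 3, 1, 2, 14]

359 = 1·201 + 158
201 = 1·158 + 43
158 = 3·43 + 29
43 = 1·29 + 14
29 = 2·14 + 1
14 = 14·1 + 0  (stop)
So 359/201 = [1; 1, 3, 1, 2, 14].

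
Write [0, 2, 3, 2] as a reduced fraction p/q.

7/16

Using pₖ = aₖpₖ₋₁ + pₖ₋₂ and qₖ = aₖqₖ₋₁ + qₖ₋₂:
  k=0: a=0, p=0, q=1
  k=1: a=2, p=1, q=2
  k=2: a=3, p=3, q=7
  k=3: a=2, p=7, q=16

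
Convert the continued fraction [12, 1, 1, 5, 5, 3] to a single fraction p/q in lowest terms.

2283/182

Using pₖ = aₖpₖ₋₁ + pₖ₋₂ and qₖ = aₖqₖ₋₁ + qₖ₋₂:
  k=0: a=12, p=12, q=1
  k=1: a=1, p=13, q=1
  k=2: a=1, p=25, q=2
  k=3: a=5, p=138, q=11
  k=4: a=5, p=715, q=57
  k=5: a=3, p=2283, q=182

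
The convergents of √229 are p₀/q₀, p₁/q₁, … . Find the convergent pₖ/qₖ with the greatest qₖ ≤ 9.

121/8

√229 = [15; 7, 1, 1, 7, 30, …] (period length 5).
Convergents:
  p_0/q_0 = 15/1
  p_1/q_1 = 106/7
  p_2/q_2 = 121/8
  p_3/q_3 = 227/15
q_2 = 8 ≤ 9 < 15 = q_3, so the answer is 121/8.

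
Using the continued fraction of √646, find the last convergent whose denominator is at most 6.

127/5

√646 = [25; 2, 2, 2, 50, …] (period length 4).
Convergents:
  p_0/q_0 = 25/1
  p_1/q_1 = 51/2
  p_2/q_2 = 127/5
  p_3/q_3 = 305/12
q_2 = 5 ≤ 6 < 12 = q_3, so the answer is 127/5.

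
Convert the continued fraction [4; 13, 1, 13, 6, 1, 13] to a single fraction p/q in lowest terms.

77816/19111

Fold from the inside: start with 13/1.
  1 + 1/13 = 14/13
  6 + 13/14 = 97/14
  13 + 14/97 = 1275/97
  1 + 97/1275 = 1372/1275
  13 + 1275/1372 = 19111/1372
  4 + 1372/19111 = 77816/19111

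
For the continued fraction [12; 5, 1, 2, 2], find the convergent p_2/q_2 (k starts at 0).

Using pₖ = aₖpₖ₋₁ + pₖ₋₂, qₖ = aₖqₖ₋₁ + qₖ₋₂ (with p₋₁=1, p₋₂=0, q₋₁=0, q₋₂=1):
  k=0: a=12, p=12, q=1
  k=1: a=5, p=61, q=5
  k=2: a=1, p=73, q=6

73/6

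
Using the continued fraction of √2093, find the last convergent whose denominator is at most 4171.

√2093 = [45; 1, 2, 1, 90, …] (period length 4).
Convergents:
  p_0/q_0 = 45/1
  p_1/q_1 = 46/1
  p_2/q_2 = 137/3
  p_3/q_3 = 183/4
  p_4/q_4 = 16607/363
  p_5/q_5 = 16790/367
  p_6/q_6 = 50187/1097
  p_7/q_7 = 66977/1464
  p_8/q_8 = 6078117/132857
q_7 = 1464 ≤ 4171 < 132857 = q_8, so the answer is 66977/1464.

66977/1464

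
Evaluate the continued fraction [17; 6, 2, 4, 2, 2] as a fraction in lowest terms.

5421/316

Fold from the inside: start with 2/1.
  2 + 1/2 = 5/2
  4 + 2/5 = 22/5
  2 + 5/22 = 49/22
  6 + 22/49 = 316/49
  17 + 49/316 = 5421/316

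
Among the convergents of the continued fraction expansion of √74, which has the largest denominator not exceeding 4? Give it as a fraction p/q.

26/3

√74 = [8; 1, 1, 1, 1, 16, …] (period length 5).
Convergents:
  p_0/q_0 = 8/1
  p_1/q_1 = 9/1
  p_2/q_2 = 17/2
  p_3/q_3 = 26/3
  p_4/q_4 = 43/5
q_3 = 3 ≤ 4 < 5 = q_4, so the answer is 26/3.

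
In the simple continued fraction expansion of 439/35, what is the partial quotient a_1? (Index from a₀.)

439 = 12·35 + 19   →  a_0 = 12
35 = 1·19 + 16   →  a_1 = 1

1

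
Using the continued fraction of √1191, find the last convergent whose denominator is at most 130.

√1191 = [34; 1, 1, 22, 1, 1, 68, …] (period length 6).
Convergents:
  p_0/q_0 = 34/1
  p_1/q_1 = 35/1
  p_2/q_2 = 69/2
  p_3/q_3 = 1553/45
  p_4/q_4 = 1622/47
  p_5/q_5 = 3175/92
  p_6/q_6 = 217522/6303
q_5 = 92 ≤ 130 < 6303 = q_6, so the answer is 3175/92.

3175/92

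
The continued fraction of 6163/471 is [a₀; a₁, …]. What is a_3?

6163 = 13·471 + 40   →  a_0 = 13
471 = 11·40 + 31   →  a_1 = 11
40 = 1·31 + 9   →  a_2 = 1
31 = 3·9 + 4   →  a_3 = 3

3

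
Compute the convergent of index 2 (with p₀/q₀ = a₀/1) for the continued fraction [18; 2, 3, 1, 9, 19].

Using pₖ = aₖpₖ₋₁ + pₖ₋₂, qₖ = aₖqₖ₋₁ + qₖ₋₂ (with p₋₁=1, p₋₂=0, q₋₁=0, q₋₂=1):
  k=0: a=18, p=18, q=1
  k=1: a=2, p=37, q=2
  k=2: a=3, p=129, q=7

129/7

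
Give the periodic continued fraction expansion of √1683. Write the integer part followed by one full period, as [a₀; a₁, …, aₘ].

[41; 41, 82]

a₀ = ⌊√1683⌋ = 41.
With m₀=0, d₀=1 and mₖ₊₁ = dₖaₖ − mₖ, dₖ₊₁ = (n − mₖ₊₁²)/dₖ, aₖ₊₁ = ⌊(a₀+mₖ₊₁)/dₖ₊₁⌋:
  k=1: m=41, d=2, a=41
  k=2: m=41, d=1, a=82
d=1 and a=2a₀=82 at k=2, so the next step gives (m, d) = (41, 2) again — its k=1 value — and the period has length 2.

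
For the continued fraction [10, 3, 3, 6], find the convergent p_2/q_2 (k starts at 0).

Using pₖ = aₖpₖ₋₁ + pₖ₋₂, qₖ = aₖqₖ₋₁ + qₖ₋₂ (with p₋₁=1, p₋₂=0, q₋₁=0, q₋₂=1):
  k=0: a=10, p=10, q=1
  k=1: a=3, p=31, q=3
  k=2: a=3, p=103, q=10

103/10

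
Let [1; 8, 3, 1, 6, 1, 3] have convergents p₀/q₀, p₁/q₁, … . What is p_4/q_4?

250/223

Using pₖ = aₖpₖ₋₁ + pₖ₋₂, qₖ = aₖqₖ₋₁ + qₖ₋₂ (with p₋₁=1, p₋₂=0, q₋₁=0, q₋₂=1):
  k=0: a=1, p=1, q=1
  k=1: a=8, p=9, q=8
  k=2: a=3, p=28, q=25
  k=3: a=1, p=37, q=33
  k=4: a=6, p=250, q=223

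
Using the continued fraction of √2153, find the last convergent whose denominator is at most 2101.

43106/929

√2153 = [46; 2, 2, 92, …] (period length 3).
Convergents:
  p_0/q_0 = 46/1
  p_1/q_1 = 93/2
  p_2/q_2 = 232/5
  p_3/q_3 = 21437/462
  p_4/q_4 = 43106/929
  p_5/q_5 = 107649/2320
q_4 = 929 ≤ 2101 < 2320 = q_5, so the answer is 43106/929.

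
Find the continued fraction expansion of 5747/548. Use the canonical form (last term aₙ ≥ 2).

5747 = 10*548 + 267
548 = 2*267 + 14
267 = 19*14 + 1
14 = 14*1 + 0  (stop)
So 5747/548 = [10; 2, 19, 14].

[10; 2, 19, 14]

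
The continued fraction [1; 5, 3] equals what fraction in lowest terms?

19/16

Fold from the inside: start with 3/1.
  5 + 1/3 = 16/3
  1 + 3/16 = 19/16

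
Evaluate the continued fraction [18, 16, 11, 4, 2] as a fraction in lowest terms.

Fold from the inside: start with 2/1.
  4 + 1/2 = 9/2
  11 + 2/9 = 101/9
  16 + 9/101 = 1625/101
  18 + 101/1625 = 29351/1625

29351/1625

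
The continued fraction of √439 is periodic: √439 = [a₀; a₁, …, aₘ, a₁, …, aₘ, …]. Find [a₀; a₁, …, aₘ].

[20; 1, 19, 1, 40]

a₀ = ⌊√439⌋ = 20.
With m₀=0, d₀=1 and mₖ₊₁ = dₖaₖ − mₖ, dₖ₊₁ = (n − mₖ₊₁²)/dₖ, aₖ₊₁ = ⌊(a₀+mₖ₊₁)/dₖ₊₁⌋:
  k=1: m=20, d=39, a=1
  k=2: m=19, d=2, a=19
  k=3: m=19, d=39, a=1
  k=4: m=20, d=1, a=40
d=1 and a=2a₀=40 at k=4, so the next step gives (m, d) = (20, 39) again — its k=1 value — and the period has length 4.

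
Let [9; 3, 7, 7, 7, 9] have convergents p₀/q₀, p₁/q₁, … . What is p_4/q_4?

10446/1121

Using pₖ = aₖpₖ₋₁ + pₖ₋₂, qₖ = aₖqₖ₋₁ + qₖ₋₂ (with p₋₁=1, p₋₂=0, q₋₁=0, q₋₂=1):
  k=0: a=9, p=9, q=1
  k=1: a=3, p=28, q=3
  k=2: a=7, p=205, q=22
  k=3: a=7, p=1463, q=157
  k=4: a=7, p=10446, q=1121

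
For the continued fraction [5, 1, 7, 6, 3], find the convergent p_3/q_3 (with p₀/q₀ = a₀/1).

Using pₖ = aₖpₖ₋₁ + pₖ₋₂, qₖ = aₖqₖ₋₁ + qₖ₋₂ (with p₋₁=1, p₋₂=0, q₋₁=0, q₋₂=1):
  k=0: a=5, p=5, q=1
  k=1: a=1, p=6, q=1
  k=2: a=7, p=47, q=8
  k=3: a=6, p=288, q=49

288/49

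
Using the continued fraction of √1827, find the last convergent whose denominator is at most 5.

171/4

√1827 = [42; 1, 2, 1, 8, 1, 2, 1, 84, …] (period length 8).
Convergents:
  p_0/q_0 = 42/1
  p_1/q_1 = 43/1
  p_2/q_2 = 128/3
  p_3/q_3 = 171/4
  p_4/q_4 = 1496/35
q_3 = 4 ≤ 5 < 35 = q_4, so the answer is 171/4.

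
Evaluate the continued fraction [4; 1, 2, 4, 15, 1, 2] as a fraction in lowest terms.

2909/620

Fold from the inside: start with 2/1.
  1 + 1/2 = 3/2
  15 + 2/3 = 47/3
  4 + 3/47 = 191/47
  2 + 47/191 = 429/191
  1 + 191/429 = 620/429
  4 + 429/620 = 2909/620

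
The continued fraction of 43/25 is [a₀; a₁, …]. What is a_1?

43 = 1·25 + 18   →  a_0 = 1
25 = 1·18 + 7   →  a_1 = 1

1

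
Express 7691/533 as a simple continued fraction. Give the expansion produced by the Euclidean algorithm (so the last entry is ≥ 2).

[14; 2, 3, 18, 1, 3]

7691 = 14*533 + 229
533 = 2*229 + 75
229 = 3*75 + 4
75 = 18*4 + 3
4 = 1*3 + 1
3 = 3*1 + 0  (stop)
So 7691/533 = [14; 2, 3, 18, 1, 3].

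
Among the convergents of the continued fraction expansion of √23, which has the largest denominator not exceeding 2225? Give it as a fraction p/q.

10124/2111

√23 = [4; 1, 3, 1, 8, …] (period length 4).
Convergents:
  p_0/q_0 = 4/1
  p_1/q_1 = 5/1
  p_2/q_2 = 19/4
  p_3/q_3 = 24/5
  p_4/q_4 = 211/44
  p_5/q_5 = 235/49
  p_6/q_6 = 916/191
  p_7/q_7 = 1151/240
  p_8/q_8 = 10124/2111
  p_9/q_9 = 11275/2351
q_8 = 2111 ≤ 2225 < 2351 = q_9, so the answer is 10124/2111.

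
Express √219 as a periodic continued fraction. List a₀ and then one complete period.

[14; 1, 3, 1, 28]

a₀ = ⌊√219⌋ = 14.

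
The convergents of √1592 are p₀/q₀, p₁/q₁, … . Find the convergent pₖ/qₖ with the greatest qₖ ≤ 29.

399/10

√1592 = [39; 1, 8, 1, 78, …] (period length 4).
Convergents:
  p_0/q_0 = 39/1
  p_1/q_1 = 40/1
  p_2/q_2 = 359/9
  p_3/q_3 = 399/10
  p_4/q_4 = 31481/789
q_3 = 10 ≤ 29 < 789 = q_4, so the answer is 399/10.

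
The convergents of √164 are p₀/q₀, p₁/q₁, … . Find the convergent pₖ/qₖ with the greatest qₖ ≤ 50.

√164 = [12; 1, 4, 6, 4, 1, 24, …] (period length 6).
Convergents:
  p_0/q_0 = 12/1
  p_1/q_1 = 13/1
  p_2/q_2 = 64/5
  p_3/q_3 = 397/31
  p_4/q_4 = 1652/129
q_3 = 31 ≤ 50 < 129 = q_4, so the answer is 397/31.

397/31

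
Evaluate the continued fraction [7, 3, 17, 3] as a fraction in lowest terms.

1165/159

Using pₖ = aₖpₖ₋₁ + pₖ₋₂ and qₖ = aₖqₖ₋₁ + qₖ₋₂:
  k=0: a=7, p=7, q=1
  k=1: a=3, p=22, q=3
  k=2: a=17, p=381, q=52
  k=3: a=3, p=1165, q=159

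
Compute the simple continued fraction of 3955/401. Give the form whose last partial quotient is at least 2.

3955 = 9×401 + 346
401 = 1×346 + 55
346 = 6×55 + 16
55 = 3×16 + 7
16 = 2×7 + 2
7 = 3×2 + 1
2 = 2×1 + 0  (stop)
So 3955/401 = [9; 1, 6, 3, 2, 3, 2].

[9; 1, 6, 3, 2, 3, 2]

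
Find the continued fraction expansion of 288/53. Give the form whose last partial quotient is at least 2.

288 = 5×53 + 23
53 = 2×23 + 7
23 = 3×7 + 2
7 = 3×2 + 1
2 = 2×1 + 0  (stop)
So 288/53 = [5; 2, 3, 3, 2].

[5; 2, 3, 3, 2]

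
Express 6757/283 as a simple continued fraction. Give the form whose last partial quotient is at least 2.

6757 = 23·283 + 248
283 = 1·248 + 35
248 = 7·35 + 3
35 = 11·3 + 2
3 = 1·2 + 1
2 = 2·1 + 0  (stop)
So 6757/283 = [23; 1, 7, 11, 1, 2].

[23; 1, 7, 11, 1, 2]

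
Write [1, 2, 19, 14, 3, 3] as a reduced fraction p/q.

Fold from the inside: start with 3/1.
  3 + 1/3 = 10/3
  14 + 3/10 = 143/10
  19 + 10/143 = 2727/143
  2 + 143/2727 = 5597/2727
  1 + 2727/5597 = 8324/5597

8324/5597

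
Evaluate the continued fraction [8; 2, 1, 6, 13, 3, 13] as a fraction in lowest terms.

Fold from the inside: start with 13/1.
  3 + 1/13 = 40/13
  13 + 13/40 = 533/40
  6 + 40/533 = 3238/533
  1 + 533/3238 = 3771/3238
  2 + 3238/3771 = 10780/3771
  8 + 3771/10780 = 90011/10780

90011/10780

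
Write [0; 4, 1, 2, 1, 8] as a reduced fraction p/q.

Fold from the inside: start with 8/1.
  1 + 1/8 = 9/8
  2 + 8/9 = 26/9
  1 + 9/26 = 35/26
  4 + 26/35 = 166/35
  0 + 35/166 = 35/166

35/166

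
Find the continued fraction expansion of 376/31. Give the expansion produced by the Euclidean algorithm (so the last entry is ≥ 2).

376 = 12×31 + 4
31 = 7×4 + 3
4 = 1×3 + 1
3 = 3×1 + 0  (stop)
So 376/31 = [12; 7, 1, 3].

[12; 7, 1, 3]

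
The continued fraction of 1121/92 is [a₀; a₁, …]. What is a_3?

1121 = 12·92 + 17   →  a_0 = 12
92 = 5·17 + 7   →  a_1 = 5
17 = 2·7 + 3   →  a_2 = 2
7 = 2·3 + 1   →  a_3 = 2

2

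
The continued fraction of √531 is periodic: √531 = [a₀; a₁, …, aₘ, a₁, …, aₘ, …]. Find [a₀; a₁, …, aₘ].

a₀ = ⌊√531⌋ = 23.
With m₀=0, d₀=1 and mₖ₊₁ = dₖaₖ − mₖ, dₖ₊₁ = (n − mₖ₊₁²)/dₖ, aₖ₊₁ = ⌊(a₀+mₖ₊₁)/dₖ₊₁⌋:
  k=1: m=23, d=2, a=23
  k=2: m=23, d=1, a=46
d=1 and a=2a₀=46 at k=2, so the next step gives (m, d) = (23, 2) again — its k=1 value — and the period has length 2.

[23; 23, 46]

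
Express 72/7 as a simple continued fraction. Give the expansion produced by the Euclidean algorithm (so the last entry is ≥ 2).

72 = 10×7 + 2
7 = 3×2 + 1
2 = 2×1 + 0  (stop)
So 72/7 = [10; 3, 2].

[10; 3, 2]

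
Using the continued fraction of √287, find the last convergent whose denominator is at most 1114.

√287 = [16; 1, 15, 1, 32, …] (period length 4).
Convergents:
  p_0/q_0 = 16/1
  p_1/q_1 = 17/1
  p_2/q_2 = 271/16
  p_3/q_3 = 288/17
  p_4/q_4 = 9487/560
  p_5/q_5 = 9775/577
  p_6/q_6 = 156112/9215
q_5 = 577 ≤ 1114 < 9215 = q_6, so the answer is 9775/577.

9775/577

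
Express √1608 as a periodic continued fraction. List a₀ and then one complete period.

[40; 10, 80]

a₀ = ⌊√1608⌋ = 40.
With m₀=0, d₀=1 and mₖ₊₁ = dₖaₖ − mₖ, dₖ₊₁ = (n − mₖ₊₁²)/dₖ, aₖ₊₁ = ⌊(a₀+mₖ₊₁)/dₖ₊₁⌋:
  k=1: m=40, d=8, a=10
  k=2: m=40, d=1, a=80
d=1 and a=2a₀=80 at k=2, so the next step gives (m, d) = (40, 8) again — its k=1 value — and the period has length 2.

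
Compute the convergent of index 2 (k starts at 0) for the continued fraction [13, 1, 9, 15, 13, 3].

Using pₖ = aₖpₖ₋₁ + pₖ₋₂, qₖ = aₖqₖ₋₁ + qₖ₋₂ (with p₋₁=1, p₋₂=0, q₋₁=0, q₋₂=1):
  k=0: a=13, p=13, q=1
  k=1: a=1, p=14, q=1
  k=2: a=9, p=139, q=10

139/10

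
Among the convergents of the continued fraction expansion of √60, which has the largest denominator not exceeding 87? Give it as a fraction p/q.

488/63

√60 = [7; 1, 2, 1, 14, …] (period length 4).
Convergents:
  p_0/q_0 = 7/1
  p_1/q_1 = 8/1
  p_2/q_2 = 23/3
  p_3/q_3 = 31/4
  p_4/q_4 = 457/59
  p_5/q_5 = 488/63
  p_6/q_6 = 1433/185
q_5 = 63 ≤ 87 < 185 = q_6, so the answer is 488/63.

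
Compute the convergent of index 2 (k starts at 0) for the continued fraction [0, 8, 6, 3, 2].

Using pₖ = aₖpₖ₋₁ + pₖ₋₂, qₖ = aₖqₖ₋₁ + qₖ₋₂ (with p₋₁=1, p₋₂=0, q₋₁=0, q₋₂=1):
  k=0: a=0, p=0, q=1
  k=1: a=8, p=1, q=8
  k=2: a=6, p=6, q=49

6/49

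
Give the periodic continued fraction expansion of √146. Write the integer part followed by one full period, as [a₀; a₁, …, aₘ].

[12; 12, 24]

a₀ = ⌊√146⌋ = 12.
With m₀=0, d₀=1 and mₖ₊₁ = dₖaₖ − mₖ, dₖ₊₁ = (n − mₖ₊₁²)/dₖ, aₖ₊₁ = ⌊(a₀+mₖ₊₁)/dₖ₊₁⌋:
  k=1: m=12, d=2, a=12
  k=2: m=12, d=1, a=24
d=1 and a=2a₀=24 at k=2, so the next step gives (m, d) = (12, 2) again — its k=1 value — and the period has length 2.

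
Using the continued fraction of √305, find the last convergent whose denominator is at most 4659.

34195/1958

√305 = [17; 2, 6, 2, 34, …] (period length 4).
Convergents:
  p_0/q_0 = 17/1
  p_1/q_1 = 35/2
  p_2/q_2 = 227/13
  p_3/q_3 = 489/28
  p_4/q_4 = 16853/965
  p_5/q_5 = 34195/1958
  p_6/q_6 = 222023/12713
q_5 = 1958 ≤ 4659 < 12713 = q_6, so the answer is 34195/1958.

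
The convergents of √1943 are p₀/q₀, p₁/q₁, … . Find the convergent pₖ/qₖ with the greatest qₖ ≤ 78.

√1943 = [44; 12, 1, 1, 2, 1, 1, 12, 88, …] (period length 8).
Convergents:
  p_0/q_0 = 44/1
  p_1/q_1 = 529/12
  p_2/q_2 = 573/13
  p_3/q_3 = 1102/25
  p_4/q_4 = 2777/63
  p_5/q_5 = 3879/88
q_4 = 63 ≤ 78 < 88 = q_5, so the answer is 2777/63.

2777/63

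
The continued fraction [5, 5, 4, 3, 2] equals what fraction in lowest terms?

815/157

Fold from the inside: start with 2/1.
  3 + 1/2 = 7/2
  4 + 2/7 = 30/7
  5 + 7/30 = 157/30
  5 + 30/157 = 815/157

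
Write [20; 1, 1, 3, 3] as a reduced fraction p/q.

473/23

Fold from the inside: start with 3/1.
  3 + 1/3 = 10/3
  1 + 3/10 = 13/10
  1 + 10/13 = 23/13
  20 + 13/23 = 473/23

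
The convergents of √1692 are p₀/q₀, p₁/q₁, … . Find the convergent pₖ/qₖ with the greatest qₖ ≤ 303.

4607/112

√1692 = [41; 7, 2, 7, 82, …] (period length 4).
Convergents:
  p_0/q_0 = 41/1
  p_1/q_1 = 288/7
  p_2/q_2 = 617/15
  p_3/q_3 = 4607/112
  p_4/q_4 = 378391/9199
q_3 = 112 ≤ 303 < 9199 = q_4, so the answer is 4607/112.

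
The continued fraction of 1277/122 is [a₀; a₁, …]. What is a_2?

7

1277 = 10·122 + 57   →  a_0 = 10
122 = 2·57 + 8   →  a_1 = 2
57 = 7·8 + 1   →  a_2 = 7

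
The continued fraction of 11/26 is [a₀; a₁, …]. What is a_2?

2

11 = 0·26 + 11   →  a_0 = 0
26 = 2·11 + 4   →  a_1 = 2
11 = 2·4 + 3   →  a_2 = 2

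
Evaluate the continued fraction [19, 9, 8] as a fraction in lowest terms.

1395/73

Using pₖ = aₖpₖ₋₁ + pₖ₋₂ and qₖ = aₖqₖ₋₁ + qₖ₋₂:
  k=0: a=19, p=19, q=1
  k=1: a=9, p=172, q=9
  k=2: a=8, p=1395, q=73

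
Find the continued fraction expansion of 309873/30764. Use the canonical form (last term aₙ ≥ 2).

309873 = 10×30764 + 2233
30764 = 13×2233 + 1735
2233 = 1×1735 + 498
1735 = 3×498 + 241
498 = 2×241 + 16
241 = 15×16 + 1
16 = 16×1 + 0  (stop)
So 309873/30764 = [10; 13, 1, 3, 2, 15, 16].

[10; 13, 1, 3, 2, 15, 16]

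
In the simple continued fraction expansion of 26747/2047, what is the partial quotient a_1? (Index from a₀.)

15

26747 = 13·2047 + 136   →  a_0 = 13
2047 = 15·136 + 7   →  a_1 = 15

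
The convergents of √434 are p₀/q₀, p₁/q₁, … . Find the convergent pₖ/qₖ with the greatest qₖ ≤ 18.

125/6

√434 = [20; 1, 4, 1, 40, …] (period length 4).
Convergents:
  p_0/q_0 = 20/1
  p_1/q_1 = 21/1
  p_2/q_2 = 104/5
  p_3/q_3 = 125/6
  p_4/q_4 = 5104/245
q_3 = 6 ≤ 18 < 245 = q_4, so the answer is 125/6.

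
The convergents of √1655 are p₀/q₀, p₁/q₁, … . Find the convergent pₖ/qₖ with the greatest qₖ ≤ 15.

122/3

√1655 = [40; 1, 2, 7, 16, 7, 2, 1, 80, …] (period length 8).
Convergents:
  p_0/q_0 = 40/1
  p_1/q_1 = 41/1
  p_2/q_2 = 122/3
  p_3/q_3 = 895/22
q_2 = 3 ≤ 15 < 22 = q_3, so the answer is 122/3.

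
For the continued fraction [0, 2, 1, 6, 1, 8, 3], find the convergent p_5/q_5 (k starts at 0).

Using pₖ = aₖpₖ₋₁ + pₖ₋₂, qₖ = aₖqₖ₋₁ + qₖ₋₂ (with p₋₁=1, p₋₂=0, q₋₁=0, q₋₂=1):
  k=0: a=0, p=0, q=1
  k=1: a=2, p=1, q=2
  k=2: a=1, p=1, q=3
  k=3: a=6, p=7, q=20
  k=4: a=1, p=8, q=23
  k=5: a=8, p=71, q=204

71/204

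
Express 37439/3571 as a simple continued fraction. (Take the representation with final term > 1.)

[10; 2, 15, 3, 3, 11]

37439 = 10×3571 + 1729
3571 = 2×1729 + 113
1729 = 15×113 + 34
113 = 3×34 + 11
34 = 3×11 + 1
11 = 11×1 + 0  (stop)
So 37439/3571 = [10; 2, 15, 3, 3, 11].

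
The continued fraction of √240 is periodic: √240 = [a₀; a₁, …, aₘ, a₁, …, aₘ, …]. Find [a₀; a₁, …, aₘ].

a₀ = ⌊√240⌋ = 15.
With m₀=0, d₀=1 and mₖ₊₁ = dₖaₖ − mₖ, dₖ₊₁ = (n − mₖ₊₁²)/dₖ, aₖ₊₁ = ⌊(a₀+mₖ₊₁)/dₖ₊₁⌋:
  k=1: m=15, d=15, a=2
  k=2: m=15, d=1, a=30
d=1 and a=2a₀=30 at k=2, so the next step gives (m, d) = (15, 15) again — its k=1 value — and the period has length 2.

[15; 2, 30]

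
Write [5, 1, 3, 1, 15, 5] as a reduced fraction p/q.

Using pₖ = aₖpₖ₋₁ + pₖ₋₂ and qₖ = aₖqₖ₋₁ + qₖ₋₂:
  k=0: a=5, p=5, q=1
  k=1: a=1, p=6, q=1
  k=2: a=3, p=23, q=4
  k=3: a=1, p=29, q=5
  k=4: a=15, p=458, q=79
  k=5: a=5, p=2319, q=400

2319/400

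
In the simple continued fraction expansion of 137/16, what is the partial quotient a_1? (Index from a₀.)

1

137 = 8·16 + 9   →  a_0 = 8
16 = 1·9 + 7   →  a_1 = 1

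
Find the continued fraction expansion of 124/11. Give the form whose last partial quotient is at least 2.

124 = 11·11 + 3
11 = 3·3 + 2
3 = 1·2 + 1
2 = 2·1 + 0  (stop)
So 124/11 = [11; 3, 1, 2].

[11; 3, 1, 2]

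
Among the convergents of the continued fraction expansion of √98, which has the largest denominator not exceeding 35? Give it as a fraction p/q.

99/10

√98 = [9; 1, 8, 1, 18, …] (period length 4).
Convergents:
  p_0/q_0 = 9/1
  p_1/q_1 = 10/1
  p_2/q_2 = 89/9
  p_3/q_3 = 99/10
  p_4/q_4 = 1871/189
q_3 = 10 ≤ 35 < 189 = q_4, so the answer is 99/10.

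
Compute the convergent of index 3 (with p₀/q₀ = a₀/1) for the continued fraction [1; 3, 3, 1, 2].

17/13

Using pₖ = aₖpₖ₋₁ + pₖ₋₂, qₖ = aₖqₖ₋₁ + qₖ₋₂ (with p₋₁=1, p₋₂=0, q₋₁=0, q₋₂=1):
  k=0: a=1, p=1, q=1
  k=1: a=3, p=4, q=3
  k=2: a=3, p=13, q=10
  k=3: a=1, p=17, q=13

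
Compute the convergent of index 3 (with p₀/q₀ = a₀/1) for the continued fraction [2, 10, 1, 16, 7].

389/186

Using pₖ = aₖpₖ₋₁ + pₖ₋₂, qₖ = aₖqₖ₋₁ + qₖ₋₂ (with p₋₁=1, p₋₂=0, q₋₁=0, q₋₂=1):
  k=0: a=2, p=2, q=1
  k=1: a=10, p=21, q=10
  k=2: a=1, p=23, q=11
  k=3: a=16, p=389, q=186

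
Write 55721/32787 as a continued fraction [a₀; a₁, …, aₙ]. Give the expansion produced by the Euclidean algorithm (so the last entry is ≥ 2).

55721 = 1×32787 + 22934
32787 = 1×22934 + 9853
22934 = 2×9853 + 3228
9853 = 3×3228 + 169
3228 = 19×169 + 17
169 = 9×17 + 16
17 = 1×16 + 1
16 = 16×1 + 0  (stop)
So 55721/32787 = [1; 1, 2, 3, 19, 9, 1, 16].

[1; 1, 2, 3, 19, 9, 1, 16]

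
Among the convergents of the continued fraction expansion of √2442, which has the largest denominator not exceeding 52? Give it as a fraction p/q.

√2442 = [49; 2, 2, 2, 98, …] (period length 4).
Convergents:
  p_0/q_0 = 49/1
  p_1/q_1 = 99/2
  p_2/q_2 = 247/5
  p_3/q_3 = 593/12
  p_4/q_4 = 58361/1181
q_3 = 12 ≤ 52 < 1181 = q_4, so the answer is 593/12.

593/12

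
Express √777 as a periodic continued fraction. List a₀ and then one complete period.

a₀ = ⌊√777⌋ = 27.
With m₀=0, d₀=1 and mₖ₊₁ = dₖaₖ − mₖ, dₖ₊₁ = (n − mₖ₊₁²)/dₖ, aₖ₊₁ = ⌊(a₀+mₖ₊₁)/dₖ₊₁⌋:
  k=1: m=27, d=48, a=1
  k=2: m=21, d=7, a=6
  k=3: m=21, d=48, a=1
  k=4: m=27, d=1, a=54
d=1 and a=2a₀=54 at k=4, so the next step gives (m, d) = (27, 48) again — its k=1 value — and the period has length 4.

[27; 1, 6, 1, 54]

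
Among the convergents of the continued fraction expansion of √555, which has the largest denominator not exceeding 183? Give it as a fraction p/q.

√555 = [23; 1, 1, 3, 1, 3, 1, 1, 46, …] (period length 8).
Convergents:
  p_0/q_0 = 23/1
  p_1/q_1 = 24/1
  p_2/q_2 = 47/2
  p_3/q_3 = 165/7
  p_4/q_4 = 212/9
  p_5/q_5 = 801/34
  p_6/q_6 = 1013/43
  p_7/q_7 = 1814/77
  p_8/q_8 = 84457/3585
q_7 = 77 ≤ 183 < 3585 = q_8, so the answer is 1814/77.

1814/77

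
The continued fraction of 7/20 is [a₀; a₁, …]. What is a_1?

7 = 0·20 + 7   →  a_0 = 0
20 = 2·7 + 6   →  a_1 = 2

2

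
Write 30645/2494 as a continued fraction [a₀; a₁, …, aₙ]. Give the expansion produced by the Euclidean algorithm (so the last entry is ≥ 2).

30645 = 12×2494 + 717
2494 = 3×717 + 343
717 = 2×343 + 31
343 = 11×31 + 2
31 = 15×2 + 1
2 = 2×1 + 0  (stop)
So 30645/2494 = [12; 3, 2, 11, 15, 2].

[12; 3, 2, 11, 15, 2]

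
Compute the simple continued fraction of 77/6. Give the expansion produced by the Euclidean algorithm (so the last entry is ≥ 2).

[12; 1, 5]

77 = 12·6 + 5
6 = 1·5 + 1
5 = 5·1 + 0  (stop)
So 77/6 = [12; 1, 5].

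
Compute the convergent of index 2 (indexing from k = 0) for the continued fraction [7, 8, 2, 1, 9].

Using pₖ = aₖpₖ₋₁ + pₖ₋₂, qₖ = aₖqₖ₋₁ + qₖ₋₂ (with p₋₁=1, p₋₂=0, q₋₁=0, q₋₂=1):
  k=0: a=7, p=7, q=1
  k=1: a=8, p=57, q=8
  k=2: a=2, p=121, q=17

121/17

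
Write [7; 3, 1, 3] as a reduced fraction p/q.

109/15

Fold from the inside: start with 3/1.
  1 + 1/3 = 4/3
  3 + 3/4 = 15/4
  7 + 4/15 = 109/15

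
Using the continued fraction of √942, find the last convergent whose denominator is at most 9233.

√942 = [30; 1, 2, 4, 20, 4, 2, 1, 60, …] (period length 8).
Convergents:
  p_0/q_0 = 30/1
  p_1/q_1 = 31/1
  p_2/q_2 = 92/3
  p_3/q_3 = 399/13
  p_4/q_4 = 8072/263
  p_5/q_5 = 32687/1065
  p_6/q_6 = 73446/2393
  p_7/q_7 = 106133/3458
  p_8/q_8 = 6441426/209873
q_7 = 3458 ≤ 9233 < 209873 = q_8, so the answer is 106133/3458.

106133/3458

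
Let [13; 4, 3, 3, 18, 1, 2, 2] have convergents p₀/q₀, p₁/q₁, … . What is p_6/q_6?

Using pₖ = aₖpₖ₋₁ + pₖ₋₂, qₖ = aₖqₖ₋₁ + qₖ₋₂ (with p₋₁=1, p₋₂=0, q₋₁=0, q₋₂=1):
  k=0: a=13, p=13, q=1
  k=1: a=4, p=53, q=4
  k=2: a=3, p=172, q=13
  k=3: a=3, p=569, q=43
  k=4: a=18, p=10414, q=787
  k=5: a=1, p=10983, q=830
  k=6: a=2, p=32380, q=2447

32380/2447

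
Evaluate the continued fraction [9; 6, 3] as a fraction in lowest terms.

174/19

Using pₖ = aₖpₖ₋₁ + pₖ₋₂ and qₖ = aₖqₖ₋₁ + qₖ₋₂:
  k=0: a=9, p=9, q=1
  k=1: a=6, p=55, q=6
  k=2: a=3, p=174, q=19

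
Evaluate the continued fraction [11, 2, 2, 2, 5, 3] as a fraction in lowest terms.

2363/207

Using pₖ = aₖpₖ₋₁ + pₖ₋₂ and qₖ = aₖqₖ₋₁ + qₖ₋₂:
  k=0: a=11, p=11, q=1
  k=1: a=2, p=23, q=2
  k=2: a=2, p=57, q=5
  k=3: a=2, p=137, q=12
  k=4: a=5, p=742, q=65
  k=5: a=3, p=2363, q=207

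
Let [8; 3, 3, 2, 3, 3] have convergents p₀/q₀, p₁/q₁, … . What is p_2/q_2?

Using pₖ = aₖpₖ₋₁ + pₖ₋₂, qₖ = aₖqₖ₋₁ + qₖ₋₂ (with p₋₁=1, p₋₂=0, q₋₁=0, q₋₂=1):
  k=0: a=8, p=8, q=1
  k=1: a=3, p=25, q=3
  k=2: a=3, p=83, q=10

83/10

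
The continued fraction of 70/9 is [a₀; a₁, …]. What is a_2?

70 = 7·9 + 7   →  a_0 = 7
9 = 1·7 + 2   →  a_1 = 1
7 = 3·2 + 1   →  a_2 = 3

3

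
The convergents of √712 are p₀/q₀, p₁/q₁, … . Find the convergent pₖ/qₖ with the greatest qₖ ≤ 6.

√712 = [26; 1, 2, 6, 2, 1, 52, …] (period length 6).
Convergents:
  p_0/q_0 = 26/1
  p_1/q_1 = 27/1
  p_2/q_2 = 80/3
  p_3/q_3 = 507/19
q_2 = 3 ≤ 6 < 19 = q_3, so the answer is 80/3.

80/3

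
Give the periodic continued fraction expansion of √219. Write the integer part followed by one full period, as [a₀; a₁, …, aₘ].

[14; 1, 3, 1, 28]

a₀ = ⌊√219⌋ = 14.
With m₀=0, d₀=1 and mₖ₊₁ = dₖaₖ − mₖ, dₖ₊₁ = (n − mₖ₊₁²)/dₖ, aₖ₊₁ = ⌊(a₀+mₖ₊₁)/dₖ₊₁⌋:
  k=1: m=14, d=23, a=1
  k=2: m=9, d=6, a=3
  k=3: m=9, d=23, a=1
  k=4: m=14, d=1, a=28
d=1 and a=2a₀=28 at k=4, so the next step gives (m, d) = (14, 23) again — its k=1 value — and the period has length 4.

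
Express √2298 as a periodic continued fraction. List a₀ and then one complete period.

a₀ = ⌊√2298⌋ = 47.
With m₀=0, d₀=1 and mₖ₊₁ = dₖaₖ − mₖ, dₖ₊₁ = (n − mₖ₊₁²)/dₖ, aₖ₊₁ = ⌊(a₀+mₖ₊₁)/dₖ₊₁⌋:
  k=1: m=47, d=89, a=1
  k=2: m=42, d=6, a=14
  k=3: m=42, d=89, a=1
  k=4: m=47, d=1, a=94
d=1 and a=2a₀=94 at k=4, so the next step gives (m, d) = (47, 89) again — its k=1 value — and the period has length 4.

[47; 1, 14, 1, 94]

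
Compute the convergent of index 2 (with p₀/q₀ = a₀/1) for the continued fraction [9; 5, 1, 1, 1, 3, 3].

55/6

Using pₖ = aₖpₖ₋₁ + pₖ₋₂, qₖ = aₖqₖ₋₁ + qₖ₋₂ (with p₋₁=1, p₋₂=0, q₋₁=0, q₋₂=1):
  k=0: a=9, p=9, q=1
  k=1: a=5, p=46, q=5
  k=2: a=1, p=55, q=6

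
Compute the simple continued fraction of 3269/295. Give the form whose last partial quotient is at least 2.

[11; 12, 3, 2, 3]

3269 = 11×295 + 24
295 = 12×24 + 7
24 = 3×7 + 3
7 = 2×3 + 1
3 = 3×1 + 0  (stop)
So 3269/295 = [11; 12, 3, 2, 3].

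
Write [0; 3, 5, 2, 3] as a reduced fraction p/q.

Fold from the inside: start with 3/1.
  2 + 1/3 = 7/3
  5 + 3/7 = 38/7
  3 + 7/38 = 121/38
  0 + 38/121 = 38/121

38/121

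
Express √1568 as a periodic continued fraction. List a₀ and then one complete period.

a₀ = ⌊√1568⌋ = 39.
With m₀=0, d₀=1 and mₖ₊₁ = dₖaₖ − mₖ, dₖ₊₁ = (n − mₖ₊₁²)/dₖ, aₖ₊₁ = ⌊(a₀+mₖ₊₁)/dₖ₊₁⌋:
  k=1: m=39, d=47, a=1
  k=2: m=8, d=32, a=1
  k=3: m=24, d=31, a=2
  k=4: m=38, d=4, a=19
  k=5: m=38, d=31, a=2
  k=6: m=24, d=32, a=1
  k=7: m=8, d=47, a=1
  k=8: m=39, d=1, a=78
d=1 and a=2a₀=78 at k=8, so the next step gives (m, d) = (39, 47) again — its k=1 value — and the period has length 8.

[39; 1, 1, 2, 19, 2, 1, 1, 78]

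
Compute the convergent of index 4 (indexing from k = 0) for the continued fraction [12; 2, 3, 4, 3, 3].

1206/97

Using pₖ = aₖpₖ₋₁ + pₖ₋₂, qₖ = aₖqₖ₋₁ + qₖ₋₂ (with p₋₁=1, p₋₂=0, q₋₁=0, q₋₂=1):
  k=0: a=12, p=12, q=1
  k=1: a=2, p=25, q=2
  k=2: a=3, p=87, q=7
  k=3: a=4, p=373, q=30
  k=4: a=3, p=1206, q=97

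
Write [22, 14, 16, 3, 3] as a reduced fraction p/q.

50587/2292

Fold from the inside: start with 3/1.
  3 + 1/3 = 10/3
  16 + 3/10 = 163/10
  14 + 10/163 = 2292/163
  22 + 163/2292 = 50587/2292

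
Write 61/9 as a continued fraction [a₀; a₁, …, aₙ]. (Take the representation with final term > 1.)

[6; 1, 3, 2]

61 = 6·9 + 7
9 = 1·7 + 2
7 = 3·2 + 1
2 = 2·1 + 0  (stop)
So 61/9 = [6; 1, 3, 2].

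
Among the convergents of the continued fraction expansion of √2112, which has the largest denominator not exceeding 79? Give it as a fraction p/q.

1057/23

√2112 = [45; 1, 21, 1, 90, …] (period length 4).
Convergents:
  p_0/q_0 = 45/1
  p_1/q_1 = 46/1
  p_2/q_2 = 1011/22
  p_3/q_3 = 1057/23
  p_4/q_4 = 96141/2092
q_3 = 23 ≤ 79 < 2092 = q_4, so the answer is 1057/23.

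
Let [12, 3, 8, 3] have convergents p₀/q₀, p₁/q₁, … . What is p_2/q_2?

Using pₖ = aₖpₖ₋₁ + pₖ₋₂, qₖ = aₖqₖ₋₁ + qₖ₋₂ (with p₋₁=1, p₋₂=0, q₋₁=0, q₋₂=1):
  k=0: a=12, p=12, q=1
  k=1: a=3, p=37, q=3
  k=2: a=8, p=308, q=25

308/25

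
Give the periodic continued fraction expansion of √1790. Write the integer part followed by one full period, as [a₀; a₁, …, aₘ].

a₀ = ⌊√1790⌋ = 42.
With m₀=0, d₀=1 and mₖ₊₁ = dₖaₖ − mₖ, dₖ₊₁ = (n − mₖ₊₁²)/dₖ, aₖ₊₁ = ⌊(a₀+mₖ₊₁)/dₖ₊₁⌋:
  k=1: m=42, d=26, a=3
  k=2: m=36, d=19, a=4
  k=3: m=40, d=10, a=8
  k=4: m=40, d=19, a=4
  k=5: m=36, d=26, a=3
  k=6: m=42, d=1, a=84
d=1 and a=2a₀=84 at k=6, so the next step gives (m, d) = (42, 26) again — its k=1 value — and the period has length 6.

[42; 3, 4, 8, 4, 3, 84]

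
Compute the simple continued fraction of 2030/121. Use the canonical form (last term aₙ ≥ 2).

[16; 1, 3, 2, 13]

2030 = 16×121 + 94
121 = 1×94 + 27
94 = 3×27 + 13
27 = 2×13 + 1
13 = 13×1 + 0  (stop)
So 2030/121 = [16; 1, 3, 2, 13].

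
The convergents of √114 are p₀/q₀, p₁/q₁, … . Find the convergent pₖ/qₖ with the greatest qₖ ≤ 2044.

√114 = [10; 1, 2, 10, 2, 1, 20, …] (period length 6).
Convergents:
  p_0/q_0 = 10/1
  p_1/q_1 = 11/1
  p_2/q_2 = 32/3
  p_3/q_3 = 331/31
  p_4/q_4 = 694/65
  p_5/q_5 = 1025/96
  p_6/q_6 = 21194/1985
  p_7/q_7 = 22219/2081
q_6 = 1985 ≤ 2044 < 2081 = q_7, so the answer is 21194/1985.

21194/1985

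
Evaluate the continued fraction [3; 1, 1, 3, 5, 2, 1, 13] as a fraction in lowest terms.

5762/1615

Fold from the inside: start with 13/1.
  1 + 1/13 = 14/13
  2 + 13/14 = 41/14
  5 + 14/41 = 219/41
  3 + 41/219 = 698/219
  1 + 219/698 = 917/698
  1 + 698/917 = 1615/917
  3 + 917/1615 = 5762/1615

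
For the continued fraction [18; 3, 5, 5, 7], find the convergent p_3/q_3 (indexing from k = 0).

Using pₖ = aₖpₖ₋₁ + pₖ₋₂, qₖ = aₖqₖ₋₁ + qₖ₋₂ (with p₋₁=1, p₋₂=0, q₋₁=0, q₋₂=1):
  k=0: a=18, p=18, q=1
  k=1: a=3, p=55, q=3
  k=2: a=5, p=293, q=16
  k=3: a=5, p=1520, q=83

1520/83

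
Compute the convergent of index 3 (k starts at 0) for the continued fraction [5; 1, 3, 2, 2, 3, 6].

52/9

Using pₖ = aₖpₖ₋₁ + pₖ₋₂, qₖ = aₖqₖ₋₁ + qₖ₋₂ (with p₋₁=1, p₋₂=0, q₋₁=0, q₋₂=1):
  k=0: a=5, p=5, q=1
  k=1: a=1, p=6, q=1
  k=2: a=3, p=23, q=4
  k=3: a=2, p=52, q=9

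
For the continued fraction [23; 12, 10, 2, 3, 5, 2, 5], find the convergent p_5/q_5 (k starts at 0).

107773/4669

Using pₖ = aₖpₖ₋₁ + pₖ₋₂, qₖ = aₖqₖ₋₁ + qₖ₋₂ (with p₋₁=1, p₋₂=0, q₋₁=0, q₋₂=1):
  k=0: a=23, p=23, q=1
  k=1: a=12, p=277, q=12
  k=2: a=10, p=2793, q=121
  k=3: a=2, p=5863, q=254
  k=4: a=3, p=20382, q=883
  k=5: a=5, p=107773, q=4669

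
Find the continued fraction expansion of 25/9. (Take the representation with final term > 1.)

[2; 1, 3, 2]

25 = 2*9 + 7
9 = 1*7 + 2
7 = 3*2 + 1
2 = 2*1 + 0  (stop)
So 25/9 = [2; 1, 3, 2].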